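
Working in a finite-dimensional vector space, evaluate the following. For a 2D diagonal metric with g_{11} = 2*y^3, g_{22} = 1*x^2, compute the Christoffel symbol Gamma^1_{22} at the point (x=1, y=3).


For a diagonal metric, Gamma^k_{ij} = (1/2) g^{kk} (dg_{ik}/dx_j + dg_{jk}/dx_i - dg_{ij}/dx_k).
The metric is diagonal, so g_{ab} = 0 for a != b.
At the given point: g_{11} = 54, g_{22} = 1
g^{11} = 1/54
dg_{21}/dx_2 = 0 (off-diagonal)
dg_{21}/dx_2 = 0 (off-diagonal)
dg_{22}/dx_1 = dg_{22}/dx_1 = 2
Numerator = 0 + 0 - 2 = -2
Gamma^1_{22} = -2 / (2 * 54) = -1/54

-1/54


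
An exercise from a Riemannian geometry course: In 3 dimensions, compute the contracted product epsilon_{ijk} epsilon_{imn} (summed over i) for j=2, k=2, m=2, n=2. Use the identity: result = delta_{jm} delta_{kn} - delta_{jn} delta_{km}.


Using the identity: epsilon_{ijk} epsilon_{imn} = delta_{jm} delta_{kn} - delta_{jn} delta_{km}.
delta_{22} = 1
delta_{22} = 1
delta_{22} = 1
delta_{22} = 1
Result = 1 * 1 - 1 * 1 = 1 - 1 = 0

0


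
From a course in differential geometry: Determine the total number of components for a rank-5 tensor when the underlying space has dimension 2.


The number of components of a rank-r tensor in d dimensions is d^r.
Here d = 2 and r = 5.
2^5 = 32

32


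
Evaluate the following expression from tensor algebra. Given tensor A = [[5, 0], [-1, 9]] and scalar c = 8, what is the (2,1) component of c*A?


Scalar multiplication: (cA)_{ij} = c * A_{ij}.
c = 8
A_{21} = -1
(cA)_{21} = 8 * -1 = -8

-8


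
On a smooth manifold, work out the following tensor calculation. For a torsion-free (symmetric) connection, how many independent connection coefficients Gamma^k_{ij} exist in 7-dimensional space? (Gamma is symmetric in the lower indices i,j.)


Christoffel symbols Gamma^k_{ij} are symmetric in i,j, so there are d * d(d+1)/2 independent symbols.
d = 7
d(d+1)/2 = 7 * 8 / 2 = 28
Total = 7 * 28 = 196

196


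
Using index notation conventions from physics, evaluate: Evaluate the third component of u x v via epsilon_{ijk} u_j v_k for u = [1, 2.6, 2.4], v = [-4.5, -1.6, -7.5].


(u x v)_3 = sum_{j,k} epsilon_{3jk} u_j v_k. Only permutations of (1,2,3) contribute; the two non-zero terms are:
eps_{312} u_1 v_2 = 1 * 1 * -1.6 = -1.6
eps_{321} u_2 v_1 = -1 * 2.6 * -4.5 = 11.7
(u x v)_3 = 10.1

10.1


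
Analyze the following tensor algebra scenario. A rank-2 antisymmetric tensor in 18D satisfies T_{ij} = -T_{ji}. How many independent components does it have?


An antisymmetric rank-2 tensor satisfies A_{ij} = -A_{ji}, so diagonal entries are zero.
The independent components are the upper-triangular entries: C(n, 2) = n(n-1)/2.
n = 18
C(18, 2) = 18 * 17 / 2 = 306 / 2 = 153

153


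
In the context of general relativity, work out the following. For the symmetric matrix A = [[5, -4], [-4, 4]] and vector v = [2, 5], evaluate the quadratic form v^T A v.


First compute Av:
(Av)_1 = 5*2 + -4*5 = -10
(Av)_2 = -4*2 + 4*5 = 12
Av = [-10, 12]
Then v^T (Av) = 2*-10 + 5*12
= -20 + 60 = 40

40


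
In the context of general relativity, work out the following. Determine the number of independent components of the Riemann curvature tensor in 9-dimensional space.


The Riemann tensor in d dimensions has d^2(d^2 - 1)/12 independent components.
d = 9, so d^2 = 81
d^2 - 1 = 80
d^2(d^2 - 1) = 81 * 80 = 6480
Divide by 12: 6480 / 12 = 540

540


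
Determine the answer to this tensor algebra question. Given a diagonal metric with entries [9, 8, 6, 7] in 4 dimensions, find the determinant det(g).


For a diagonal metric, the determinant is the product of diagonal entries.
Diagonal entries: 9, 8, 6, 7
det(g) = 9 * 8 * 6 * 7 = 3024

3024


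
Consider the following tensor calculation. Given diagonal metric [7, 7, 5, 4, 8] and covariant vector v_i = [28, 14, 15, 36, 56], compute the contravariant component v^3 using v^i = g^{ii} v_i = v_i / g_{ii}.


To raise an index with a diagonal metric: v^i = v_i / g_{ii}.
For index 3: v_3 = 15, g_{33} = 5
v^3 = 15 / 5 = 3

3


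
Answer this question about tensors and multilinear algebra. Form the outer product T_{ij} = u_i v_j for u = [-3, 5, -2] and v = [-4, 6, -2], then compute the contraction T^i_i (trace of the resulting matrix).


The outer product gives T_{ij} = u_i v_j.
The trace (contraction) is Tr(T) = sum_i T_{ii} = sum_i u_i v_i.
Diagonal entries:
T_{11} = u_1 * v_1 = -3 * -4 = 12
T_{22} = u_2 * v_2 = 5 * 6 = 30
T_{33} = u_3 * v_3 = -2 * -2 = 4
Tr(T) = 12 + 30 + 4 = 46

46


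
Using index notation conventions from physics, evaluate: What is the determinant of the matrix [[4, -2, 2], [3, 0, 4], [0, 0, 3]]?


Expanding along the first row, det(A) = a11*M_11 - a12*M_12 + a13*M_13, where M_1j is the (1,j) minor.
Minor M_11 = 0*3 - 4*0 = 0
Minor M_12 = 3*3 - 4*0 = 9
Minor M_13 = 3*0 - 0*0 = 0
det = 4*(0) - -2*(9) + 2*(0)
    = 0 - -18 + 0
    = 18

18


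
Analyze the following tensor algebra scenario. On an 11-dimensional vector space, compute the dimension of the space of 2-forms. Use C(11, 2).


The dimension of the space of p-forms on an n-dimensional space is C(n, p).
n = 11, p = 2
C(11, 2) = 11! / (2! * 9!) = 55

55


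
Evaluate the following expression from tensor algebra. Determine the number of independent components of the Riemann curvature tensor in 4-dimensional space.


The Riemann tensor in d dimensions has d^2(d^2 - 1)/12 independent components.
d = 4, so d^2 = 16
d^2 - 1 = 15
d^2(d^2 - 1) = 16 * 15 = 240
Divide by 12: 240 / 12 = 20

20


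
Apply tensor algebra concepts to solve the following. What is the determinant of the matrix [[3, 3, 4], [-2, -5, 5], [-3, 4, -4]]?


Expanding along the first row, det(A) = a11*M_11 - a12*M_12 + a13*M_13, where M_1j is the (1,j) minor.
Minor M_11 = -5*-4 - 5*4 = 0
Minor M_12 = -2*-4 - 5*-3 = 23
Minor M_13 = -2*4 - -5*-3 = -23
det = 3*(0) - 3*(23) + 4*(-23)
    = 0 - 69 + -92
    = -161

-161


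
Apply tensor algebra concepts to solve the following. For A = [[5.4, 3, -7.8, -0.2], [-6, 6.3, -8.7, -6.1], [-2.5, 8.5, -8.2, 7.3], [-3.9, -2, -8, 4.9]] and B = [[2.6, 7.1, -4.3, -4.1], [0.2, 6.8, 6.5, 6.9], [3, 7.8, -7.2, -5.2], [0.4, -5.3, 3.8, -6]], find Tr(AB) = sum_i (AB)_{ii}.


Tr(AB) = sum_i (AB)_{ii} where (AB)_{ii} = sum_k A_{ik} B_{ki}.
(AB)_{11} = 5.4*2.6 + 3*0.2 + -7.8*3 + -0.2*0.4 = -8.84
(AB)_{22} = -6*7.1 + 6.3*6.8 + -8.7*7.8 + -6.1*-5.3 = -35.29
(AB)_{33} = -2.5*-4.3 + 8.5*6.5 + -8.2*-7.2 + 7.3*3.8 = 152.78
(AB)_{44} = -3.9*-4.1 + -2*6.9 + -8*-5.2 + 4.9*-6 = 14.39
Tr(AB) = -8.84 + -35.29 + 152.78 + 14.39 = 123.04

123.04


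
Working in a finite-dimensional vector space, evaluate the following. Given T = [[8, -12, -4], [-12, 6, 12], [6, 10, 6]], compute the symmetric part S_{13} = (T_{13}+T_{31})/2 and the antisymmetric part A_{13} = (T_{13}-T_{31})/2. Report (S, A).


T_{13} = -4
T_{31} = 6
S_{13} = (-4 + 6)/2 = 2/2 = 1
A_{13} = (-4 - 6)/2 = -10/2 = -5
Check: S + A = 1 + -5 = -4 = T_{13}.

(1, -5)


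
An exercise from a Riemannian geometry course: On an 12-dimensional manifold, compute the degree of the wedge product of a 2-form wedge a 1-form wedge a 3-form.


The degree of a wedge product is the sum of the degrees of the individual forms.
Degrees: 2, 1, 3
Total degree = 2 + 1 + 3 = 6

6


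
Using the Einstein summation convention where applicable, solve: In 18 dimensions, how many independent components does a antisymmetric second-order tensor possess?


A antisymmetric rank-2 tensor in d dimensions has d(d-1)/2 independent components.
d = 18
d(d-1)/2 = 18 * 17 / 2 = 306 / 2 = 153

153


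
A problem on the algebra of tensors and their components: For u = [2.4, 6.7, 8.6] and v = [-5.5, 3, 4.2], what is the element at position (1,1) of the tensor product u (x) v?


The outer product entry T_{ij} = u_i * v_j.
We need i=1, j=1.
u_1 = 2.4, v_1 = -5.5
T_{1,1} = 2.4 * -5.5 = -13.2

-13.2


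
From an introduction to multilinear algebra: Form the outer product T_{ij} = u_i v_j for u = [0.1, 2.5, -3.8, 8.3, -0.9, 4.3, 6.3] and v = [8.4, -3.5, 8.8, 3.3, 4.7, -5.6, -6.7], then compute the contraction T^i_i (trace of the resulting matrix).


The outer product gives T_{ij} = u_i v_j.
The trace (contraction) is Tr(T) = sum_i T_{ii} = sum_i u_i v_i.
Diagonal entries:
T_{11} = u_1 * v_1 = 0.1 * 8.4 = 0.84
T_{22} = u_2 * v_2 = 2.5 * -3.5 = -8.75
T_{33} = u_3 * v_3 = -3.8 * 8.8 = -33.44
T_{44} = u_4 * v_4 = 8.3 * 3.3 = 27.39
T_{55} = u_5 * v_5 = -0.9 * 4.7 = -4.23
T_{66} = u_6 * v_6 = 4.3 * -5.6 = -24.08
T_{77} = u_7 * v_7 = 6.3 * -6.7 = -42.21
Tr(T) = 0.84 + -8.75 + -33.44 + 27.39 + -4.23 + -24.08 + -42.21 = -84.48

-84.48


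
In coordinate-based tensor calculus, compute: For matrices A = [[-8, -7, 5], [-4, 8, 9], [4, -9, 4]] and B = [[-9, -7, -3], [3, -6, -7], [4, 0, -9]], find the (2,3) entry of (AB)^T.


(AB)^T_{ij} = (AB)_{ji} = sum_k A_{jk} B_{ki}.
For i=2, j=3 we need (AB)_{32}:
A_{31} * B_{12} = 4 * -7 = -28
A_{32} * B_{22} = -9 * -6 = 54
A_{33} * B_{32} = 4 * 0 = 0
Sum = -28 + 54 + 0 = 26

26


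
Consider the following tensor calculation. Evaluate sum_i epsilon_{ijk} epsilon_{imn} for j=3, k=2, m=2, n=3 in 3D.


Using the identity: epsilon_{ijk} epsilon_{imn} = delta_{jm} delta_{kn} - delta_{jn} delta_{km}.
delta_{32} = 0
delta_{23} = 0
delta_{33} = 1
delta_{22} = 1
Result = 0 * 0 - 1 * 1 = 0 - 1 = -1

-1


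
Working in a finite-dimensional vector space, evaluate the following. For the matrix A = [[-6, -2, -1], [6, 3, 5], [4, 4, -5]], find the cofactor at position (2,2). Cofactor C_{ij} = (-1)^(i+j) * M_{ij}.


To find cofactor C_{22}, delete row 2 and column 2.
The resulting 2x2 submatrix is: [[-6, -1], [4, -5]]
Minor M_{22} = -6*-5 - -1*4
  = 30 - -4 = 34
Sign = (-1)^(2+2) = (-1)^4 = 1
Cofactor C_{22} = 1 * 34 = 34

34


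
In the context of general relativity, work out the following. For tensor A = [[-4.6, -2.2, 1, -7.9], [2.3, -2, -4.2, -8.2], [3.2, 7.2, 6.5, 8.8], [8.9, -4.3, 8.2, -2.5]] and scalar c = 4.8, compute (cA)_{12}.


Scalar multiplication: (cA)_{ij} = c * A_{ij}.
c = 4.8
A_{12} = -2.2
(cA)_{12} = 4.8 * -2.2 = -10.56

-10.56


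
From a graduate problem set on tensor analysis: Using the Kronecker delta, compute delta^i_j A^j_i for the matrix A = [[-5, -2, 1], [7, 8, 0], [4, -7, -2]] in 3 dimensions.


The contraction (trace) of a rank-2 tensor is the sum of its diagonal elements.
Diagonal entries: A[1,1] = -5, A[2,2] = 8, A[3,3] = -2
Tr(A) = -5 + 8 + -2 = 1

1


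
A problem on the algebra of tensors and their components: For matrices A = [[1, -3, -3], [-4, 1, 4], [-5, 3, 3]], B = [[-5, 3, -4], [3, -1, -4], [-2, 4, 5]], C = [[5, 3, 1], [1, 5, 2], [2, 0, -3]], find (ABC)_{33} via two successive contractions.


(ABC)_{33} = sum_m (AB)_{3m} C_{m3}. First compute row 3 of AB.
(AB)_{31} = -5*-5 + 3*3 + 3*-2 = 28
(AB)_{32} = -5*3 + 3*-1 + 3*4 = -6
(AB)_{33} = -5*-4 + 3*-4 + 3*5 = 23
Now contract with column 3 of C:
(AB)_{31} * C_{13} = 28 * 1 = 28
(AB)_{32} * C_{23} = -6 * 2 = -12
(AB)_{33} * C_{33} = 23 * -3 = -69
(ABC)_{33} = 28 + -12 + -69 = -53

-53


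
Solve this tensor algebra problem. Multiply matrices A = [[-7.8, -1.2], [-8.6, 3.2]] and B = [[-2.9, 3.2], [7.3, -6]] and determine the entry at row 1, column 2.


(AB)_{ij} = sum_k A_{ik} B_{kj}.
For i=1, j=2:
A_{11} * B_{12} = -7.8 * 3.2 = -24.96
A_{12} * B_{22} = -1.2 * -6 = 7.2
Sum = -24.96 + 7.2 = -17.76

-17.76


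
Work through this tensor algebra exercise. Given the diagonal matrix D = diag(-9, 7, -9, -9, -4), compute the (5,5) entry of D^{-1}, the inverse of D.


For a diagonal matrix, the inverse has entries (D^{-1})_{ii} = 1/d_{ii}.
The diagonal entries are: d_{11} = -9, d_{22} = 7, d_{33} = -9, d_{44} = -9, d_{55} = -4
We need (D^{-1})_{55} = 1/d_{55} = 1/-4 = -1/4

-1/4


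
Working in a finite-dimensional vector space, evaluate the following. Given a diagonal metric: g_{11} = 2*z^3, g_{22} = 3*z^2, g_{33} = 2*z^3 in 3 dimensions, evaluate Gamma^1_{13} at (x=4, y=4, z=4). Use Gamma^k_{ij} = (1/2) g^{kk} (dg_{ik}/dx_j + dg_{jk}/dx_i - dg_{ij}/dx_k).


For a diagonal metric, Gamma^k_{ij} = (1/2) g^{kk} (dg_{ik}/dx_j + dg_{jk}/dx_i - dg_{ij}/dx_k).
The metric is diagonal, so g_{ab} = 0 for a != b.
At the given point: g_{11} = 128, g_{22} = 48, g_{33} = 128
g^{11} = 1/128
dg_{11}/dx_3 = dg_{11}/dx_3 = 96
dg_{31}/dx_1 = 0 (off-diagonal)
dg_{13}/dx_1 = 0 (off-diagonal)
Numerator = 96 + 0 - 0 = 96
Gamma^1_{13} = 96 / (2 * 128) = 3/8

3/8


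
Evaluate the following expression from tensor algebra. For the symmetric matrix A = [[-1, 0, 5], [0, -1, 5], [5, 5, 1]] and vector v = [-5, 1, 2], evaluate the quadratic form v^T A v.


First compute Av:
(Av)_1 = -1*-5 + 0*1 + 5*2 = 15
(Av)_2 = 0*-5 + -1*1 + 5*2 = 9
(Av)_3 = 5*-5 + 5*1 + 1*2 = -18
Av = [15, 9, -18]
Then v^T (Av) = -5*15 + 1*9 + 2*-18
= -75 + 9 + -36 = -102

-102


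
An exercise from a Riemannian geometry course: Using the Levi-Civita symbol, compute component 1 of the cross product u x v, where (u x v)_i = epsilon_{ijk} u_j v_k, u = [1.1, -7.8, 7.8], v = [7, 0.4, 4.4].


(u x v)_1 = sum_{j,k} epsilon_{1jk} u_j v_k. Only permutations of (1,2,3) contribute; the two non-zero terms are:
eps_{123} u_2 v_3 = 1 * -7.8 * 4.4 = -34.32
eps_{132} u_3 v_2 = -1 * 7.8 * 0.4 = -3.12
(u x v)_1 = -37.44

-37.44


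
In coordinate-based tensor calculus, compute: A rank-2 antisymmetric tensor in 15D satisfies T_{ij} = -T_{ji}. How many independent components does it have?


An antisymmetric rank-2 tensor satisfies A_{ij} = -A_{ji}, so diagonal entries are zero.
The independent components are the upper-triangular entries: C(n, 2) = n(n-1)/2.
n = 15
C(15, 2) = 15 * 14 / 2 = 210 / 2 = 105

105


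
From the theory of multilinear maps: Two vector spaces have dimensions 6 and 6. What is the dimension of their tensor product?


The dimension of a tensor product is the product of dimensions.
dim(V) = 6, dim(W) = 6
dim(V (x) W) = 6 * 6 = 36

36


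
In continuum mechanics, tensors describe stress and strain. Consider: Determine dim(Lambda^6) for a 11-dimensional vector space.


The dimension of the space of p-forms on an n-dimensional space is C(n, p).
n = 11, p = 6
C(11, 6) = 11! / (6! * 5!) = 462

462


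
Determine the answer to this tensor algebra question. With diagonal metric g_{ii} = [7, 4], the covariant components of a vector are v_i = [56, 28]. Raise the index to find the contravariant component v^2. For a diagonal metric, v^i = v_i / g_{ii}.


To raise an index with a diagonal metric: v^i = v_i / g_{ii}.
For index 2: v_2 = 28, g_{22} = 4
v^2 = 28 / 4 = 7

7


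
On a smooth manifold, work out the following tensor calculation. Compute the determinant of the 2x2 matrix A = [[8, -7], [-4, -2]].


For a 2x2 matrix [[a, b], [c, d]], det = a*d - b*c.
a = 8, b = -7, c = -4, d = -2
a*d = 8 * -2 = -16
b*c = -7 * -4 = 28
det = -16 - 28 = -44

-44


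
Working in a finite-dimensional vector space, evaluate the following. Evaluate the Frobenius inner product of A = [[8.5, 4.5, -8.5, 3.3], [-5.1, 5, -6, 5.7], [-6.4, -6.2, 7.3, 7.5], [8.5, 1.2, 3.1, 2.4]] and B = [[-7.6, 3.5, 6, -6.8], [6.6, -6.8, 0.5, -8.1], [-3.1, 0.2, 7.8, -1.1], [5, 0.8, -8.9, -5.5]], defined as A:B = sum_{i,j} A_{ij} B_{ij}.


A:B = sum over all i,j of A_{ij} * B_{ij}.
Row 1: 8.5*-7.6=-64.6, 4.5*3.5=15.75, -8.5*6=-51, 3.3*-6.8=-22.44 => row sum = -122.29
Row 2: -5.1*6.6=-33.66, 5*-6.8=-34, -6*0.5=-3, 5.7*-8.1=-46.17 => row sum = -116.83
Row 3: -6.4*-3.1=19.84, -6.2*0.2=-1.24, 7.3*7.8=56.94, 7.5*-1.1=-8.25 => row sum = 67.29
Row 4: 8.5*5=42.5, 1.2*0.8=0.96, 3.1*-8.9=-27.59, 2.4*-5.5=-13.2 => row sum = 2.67
Total = -122.29 + -116.83 + 67.29 + 2.67 = -169.16

-169.16


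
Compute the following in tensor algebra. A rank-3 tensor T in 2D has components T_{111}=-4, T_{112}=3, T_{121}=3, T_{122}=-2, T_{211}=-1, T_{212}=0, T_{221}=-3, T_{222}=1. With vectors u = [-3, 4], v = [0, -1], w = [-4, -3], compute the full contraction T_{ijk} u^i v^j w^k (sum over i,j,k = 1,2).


S = sum over i,j,k of T_{ijk} u_i v_j w_k. Expanding all 8 terms:
T_{111}*u_1*v_1*w_1 = -4*-3*0*-4 = 0  (running total: 0)
T_{112}*u_1*v_1*w_2 = 3*-3*0*-3 = 0  (running total: 0)
T_{121}*u_1*v_2*w_1 = 3*-3*-1*-4 = -36  (running total: -36)
T_{122}*u_1*v_2*w_2 = -2*-3*-1*-3 = 18  (running total: -18)
T_{211}*u_2*v_1*w_1 = -1*4*0*-4 = 0  (running total: -18)
T_{212}*u_2*v_1*w_2 = 0*4*0*-3 = 0  (running total: -18)
T_{221}*u_2*v_2*w_1 = -3*4*-1*-4 = -48  (running total: -66)
T_{222}*u_2*v_2*w_2 = 1*4*-1*-3 = 12  (running total: -54)
S = -54

-54


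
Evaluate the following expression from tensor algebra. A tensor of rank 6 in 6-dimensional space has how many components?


The number of components of a rank-r tensor in d dimensions is d^r.
Here d = 6 and r = 6.
6^6 = 46656

46656


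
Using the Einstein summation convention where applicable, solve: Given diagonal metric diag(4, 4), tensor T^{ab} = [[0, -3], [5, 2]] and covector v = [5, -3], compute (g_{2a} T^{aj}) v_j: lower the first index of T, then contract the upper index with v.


Step 1: lower the first index. For a diagonal metric, g_{ia} T^{aj} = g_{ii} T^{ij} (no sum on i).
g_{22} = 4
S_2{}^1 = 4 * T^{21} = 4 * 5 = 20
S_2{}^2 = 4 * T^{22} = 4 * 2 = 8
Step 2: contract S_2{}^j with v_j.
S_2{}^1 * v_1 = 20 * 5 = 100
S_2{}^2 * v_2 = 8 * -3 = -24
Result = 100 + -24 = 76

76


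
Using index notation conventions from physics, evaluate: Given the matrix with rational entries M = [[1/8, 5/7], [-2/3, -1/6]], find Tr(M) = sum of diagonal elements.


The trace is the sum of diagonal entries.
Diagonal: M[1,1] = 1/8, M[2,2] = -1/6
Tr(M) = 1/8 + -1/6
Computing step by step:
After adding M[1,1]: 1/8
After adding M[2,2]: -1/24
Tr(M) = -1/24

-1/24


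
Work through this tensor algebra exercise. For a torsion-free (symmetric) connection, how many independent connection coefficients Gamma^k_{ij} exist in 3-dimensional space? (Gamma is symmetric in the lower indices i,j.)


Christoffel symbols Gamma^k_{ij} are symmetric in i,j, so there are d * d(d+1)/2 independent symbols.
d = 3
d(d+1)/2 = 3 * 4 / 2 = 6
Total = 3 * 6 = 18

18


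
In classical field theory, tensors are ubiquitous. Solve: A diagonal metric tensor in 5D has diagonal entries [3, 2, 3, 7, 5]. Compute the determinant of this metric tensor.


For a diagonal metric, the determinant is the product of diagonal entries.
Diagonal entries: 3, 2, 3, 7, 5
det(g) = 3 * 2 * 3 * 7 * 5 = 630

630


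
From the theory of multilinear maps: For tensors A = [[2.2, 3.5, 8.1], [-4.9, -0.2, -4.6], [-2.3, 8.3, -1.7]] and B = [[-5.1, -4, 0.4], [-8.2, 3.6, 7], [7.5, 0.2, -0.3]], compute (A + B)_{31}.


Tensor addition is component-wise: (A + B)_{ij} = A_{ij} + B_{ij}.
A_{31} = -2.3
B_{31} = 7.5
(A + B)_{31} = -2.3 + 7.5 = 5.2

5.2


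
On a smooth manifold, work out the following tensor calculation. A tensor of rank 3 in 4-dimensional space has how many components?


The number of components of a rank-r tensor in d dimensions is d^r.
Here d = 4 and r = 3.
4^3 = 64

64


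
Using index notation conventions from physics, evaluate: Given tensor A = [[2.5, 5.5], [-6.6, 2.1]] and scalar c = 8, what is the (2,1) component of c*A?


Scalar multiplication: (cA)_{ij} = c * A_{ij}.
c = 8
A_{21} = -6.6
(cA)_{21} = 8 * -6.6 = -52.8

-52.8


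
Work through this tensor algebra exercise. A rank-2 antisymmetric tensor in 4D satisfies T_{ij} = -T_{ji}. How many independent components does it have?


An antisymmetric rank-2 tensor satisfies A_{ij} = -A_{ji}, so diagonal entries are zero.
The independent components are the upper-triangular entries: C(n, 2) = n(n-1)/2.
n = 4
C(4, 2) = 4 * 3 / 2 = 12 / 2 = 6

6


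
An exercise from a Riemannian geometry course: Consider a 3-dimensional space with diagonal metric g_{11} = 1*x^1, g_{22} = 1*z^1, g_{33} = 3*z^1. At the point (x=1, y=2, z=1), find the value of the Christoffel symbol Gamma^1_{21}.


For a diagonal metric, Gamma^k_{ij} = (1/2) g^{kk} (dg_{ik}/dx_j + dg_{jk}/dx_i - dg_{ij}/dx_k).
The metric is diagonal, so g_{ab} = 0 for a != b.
At the given point: g_{11} = 1, g_{22} = 1, g_{33} = 3
g^{11} = 1/1
dg_{21}/dx_1 = 0 (off-diagonal)
dg_{11}/dx_2 = dg_{11}/dx_2 = 0
dg_{21}/dx_1 = 0 (off-diagonal)
Numerator = 0 + 0 - 0 = 0
Gamma^1_{21} = 0 / (2 * 1) = 0

0


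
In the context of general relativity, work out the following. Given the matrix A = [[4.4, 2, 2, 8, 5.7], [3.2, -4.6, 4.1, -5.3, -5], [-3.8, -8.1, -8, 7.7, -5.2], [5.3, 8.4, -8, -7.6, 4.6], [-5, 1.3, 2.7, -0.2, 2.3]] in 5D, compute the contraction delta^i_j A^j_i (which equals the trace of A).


The contraction (trace) of a rank-2 tensor is the sum of its diagonal elements.
Diagonal entries: A[1,1] = 4.4, A[2,2] = -4.6, A[3,3] = -8, A[4,4] = -7.6, A[5,5] = 2.3
Tr(A) = 4.4 + -4.6 + -8 + -7.6 + 2.3 = -13.5

-13.5


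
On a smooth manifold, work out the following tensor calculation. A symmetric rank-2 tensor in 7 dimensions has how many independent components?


A symmetric rank-2 tensor in d dimensions has d(d+1)/2 independent components.
d = 7
d(d+1)/2 = 7 * 8 / 2 = 56 / 2 = 28

28


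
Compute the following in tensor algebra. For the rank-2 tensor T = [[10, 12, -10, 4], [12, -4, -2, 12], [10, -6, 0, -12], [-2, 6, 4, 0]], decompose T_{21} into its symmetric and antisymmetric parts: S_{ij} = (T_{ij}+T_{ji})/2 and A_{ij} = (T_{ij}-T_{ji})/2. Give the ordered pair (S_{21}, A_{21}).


T_{21} = 12
T_{12} = 12
S_{21} = (12 + 12)/2 = 24/2 = 12
A_{21} = (12 - 12)/2 = 0/2 = 0
Check: S + A = 12 + 0 = 12 = T_{21}.

(12, 0)


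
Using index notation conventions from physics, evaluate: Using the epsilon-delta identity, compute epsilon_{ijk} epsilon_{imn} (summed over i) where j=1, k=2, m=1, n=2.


Using the identity: epsilon_{ijk} epsilon_{imn} = delta_{jm} delta_{kn} - delta_{jn} delta_{km}.
delta_{11} = 1
delta_{22} = 1
delta_{12} = 0
delta_{21} = 0
Result = 1 * 1 - 0 * 0 = 1 - 0 = 1

1


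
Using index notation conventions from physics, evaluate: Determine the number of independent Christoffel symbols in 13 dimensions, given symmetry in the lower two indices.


Christoffel symbols Gamma^k_{ij} are symmetric in i,j, so there are d * d(d+1)/2 independent symbols.
d = 13
d(d+1)/2 = 13 * 14 / 2 = 91
Total = 13 * 91 = 1183

1183


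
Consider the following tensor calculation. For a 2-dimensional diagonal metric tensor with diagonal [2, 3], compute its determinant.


For a diagonal metric, the determinant is the product of diagonal entries.
Diagonal entries: 2, 3
det(g) = 2 * 3 = 6

6


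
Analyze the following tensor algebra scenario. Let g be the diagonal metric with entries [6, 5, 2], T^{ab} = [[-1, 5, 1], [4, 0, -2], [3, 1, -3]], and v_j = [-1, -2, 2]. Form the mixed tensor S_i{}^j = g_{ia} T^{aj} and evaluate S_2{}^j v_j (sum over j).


Step 1: lower the first index. For a diagonal metric, g_{ia} T^{aj} = g_{ii} T^{ij} (no sum on i).
g_{22} = 5
S_2{}^1 = 5 * T^{21} = 5 * 4 = 20
S_2{}^2 = 5 * T^{22} = 5 * 0 = 0
S_2{}^3 = 5 * T^{23} = 5 * -2 = -10
Step 2: contract S_2{}^j with v_j.
S_2{}^1 * v_1 = 20 * -1 = -20
S_2{}^2 * v_2 = 0 * -2 = 0
S_2{}^3 * v_3 = -10 * 2 = -20
Result = -20 + 0 + -20 = -40

-40


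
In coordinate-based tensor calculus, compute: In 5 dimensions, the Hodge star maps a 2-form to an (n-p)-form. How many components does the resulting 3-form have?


The Hodge dual of a p-form on an n-dimensional manifold is an (n-p)-form.
n = 5, p = 2, so dual degree = 5 - 2 = 3
The number of components is C(n, n-p) = C(5, 3) = 10

10


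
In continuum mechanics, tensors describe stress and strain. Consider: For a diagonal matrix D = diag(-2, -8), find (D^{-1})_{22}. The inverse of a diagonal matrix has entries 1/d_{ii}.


For a diagonal matrix, the inverse has entries (D^{-1})_{ii} = 1/d_{ii}.
The diagonal entries are: d_{11} = -2, d_{22} = -8
We need (D^{-1})_{22} = 1/d_{22} = 1/-8 = -1/8

-1/8


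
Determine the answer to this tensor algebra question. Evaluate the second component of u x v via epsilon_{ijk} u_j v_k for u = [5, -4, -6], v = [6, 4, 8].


(u x v)_2 = sum_{j,k} epsilon_{2jk} u_j v_k. Only permutations of (1,2,3) contribute; the two non-zero terms are:
eps_{213} u_1 v_3 = -1 * 5 * 8 = -40
eps_{231} u_3 v_1 = 1 * -6 * 6 = -36
(u x v)_2 = -76

-76


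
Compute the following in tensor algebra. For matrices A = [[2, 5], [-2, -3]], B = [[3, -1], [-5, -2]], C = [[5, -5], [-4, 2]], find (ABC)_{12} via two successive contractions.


(ABC)_{12} = sum_m (AB)_{1m} C_{m2}. First compute row 1 of AB.
(AB)_{11} = 2*3 + 5*-5 = -19
(AB)_{12} = 2*-1 + 5*-2 = -12
Now contract with column 2 of C:
(AB)_{11} * C_{12} = -19 * -5 = 95
(AB)_{12} * C_{22} = -12 * 2 = -24
(ABC)_{12} = 95 + -24 = 71

71


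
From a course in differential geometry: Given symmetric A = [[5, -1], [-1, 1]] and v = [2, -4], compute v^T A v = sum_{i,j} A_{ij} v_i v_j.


First compute Av:
(Av)_1 = 5*2 + -1*-4 = 14
(Av)_2 = -1*2 + 1*-4 = -6
Av = [14, -6]
Then v^T (Av) = 2*14 + -4*-6
= 28 + 24 = 52

52


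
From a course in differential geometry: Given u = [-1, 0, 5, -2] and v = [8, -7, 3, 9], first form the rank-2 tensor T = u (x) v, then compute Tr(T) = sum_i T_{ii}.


The outer product gives T_{ij} = u_i v_j.
The trace (contraction) is Tr(T) = sum_i T_{ii} = sum_i u_i v_i.
Diagonal entries:
T_{11} = u_1 * v_1 = -1 * 8 = -8
T_{22} = u_2 * v_2 = 0 * -7 = 0
T_{33} = u_3 * v_3 = 5 * 3 = 15
T_{44} = u_4 * v_4 = -2 * 9 = -18
Tr(T) = -8 + 0 + 15 + -18 = -11

-11


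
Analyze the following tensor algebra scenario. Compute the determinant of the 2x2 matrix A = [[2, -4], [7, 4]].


For a 2x2 matrix [[a, b], [c, d]], det = a*d - b*c.
a = 2, b = -4, c = 7, d = 4
a*d = 2 * 4 = 8
b*c = -4 * 7 = -28
det = 8 - -28 = 36

36


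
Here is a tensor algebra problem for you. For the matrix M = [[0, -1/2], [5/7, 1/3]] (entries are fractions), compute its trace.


The trace is the sum of diagonal entries.
Diagonal: M[1,1] = 0, M[2,2] = 1/3
Tr(M) = 0 + 1/3
Computing step by step:
After adding M[1,1]: 0
After adding M[2,2]: 1/3
Tr(M) = 1/3

1/3


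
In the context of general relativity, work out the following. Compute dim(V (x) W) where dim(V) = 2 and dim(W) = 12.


The dimension of a tensor product is the product of dimensions.
dim(V) = 2, dim(W) = 12
dim(V (x) W) = 2 * 12 = 24

24


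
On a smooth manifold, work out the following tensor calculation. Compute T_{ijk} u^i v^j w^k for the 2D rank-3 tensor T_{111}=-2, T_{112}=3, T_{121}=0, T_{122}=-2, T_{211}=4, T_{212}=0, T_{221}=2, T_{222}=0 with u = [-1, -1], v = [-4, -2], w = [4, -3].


S = sum over i,j,k of T_{ijk} u_i v_j w_k. Expanding all 8 terms:
T_{111}*u_1*v_1*w_1 = -2*-1*-4*4 = -32  (running total: -32)
T_{112}*u_1*v_1*w_2 = 3*-1*-4*-3 = -36  (running total: -68)
T_{121}*u_1*v_2*w_1 = 0*-1*-2*4 = 0  (running total: -68)
T_{122}*u_1*v_2*w_2 = -2*-1*-2*-3 = 12  (running total: -56)
T_{211}*u_2*v_1*w_1 = 4*-1*-4*4 = 64  (running total: 8)
T_{212}*u_2*v_1*w_2 = 0*-1*-4*-3 = 0  (running total: 8)
T_{221}*u_2*v_2*w_1 = 2*-1*-2*4 = 16  (running total: 24)
T_{222}*u_2*v_2*w_2 = 0*-1*-2*-3 = 0  (running total: 24)
S = 24

24


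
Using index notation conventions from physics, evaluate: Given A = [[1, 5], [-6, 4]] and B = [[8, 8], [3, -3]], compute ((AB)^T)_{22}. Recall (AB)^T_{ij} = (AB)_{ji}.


(AB)^T_{ij} = (AB)_{ji} = sum_k A_{jk} B_{ki}.
For i=2, j=2 we need (AB)_{22}:
A_{21} * B_{12} = -6 * 8 = -48
A_{22} * B_{22} = 4 * -3 = -12
Sum = -48 + -12 = -60

-60


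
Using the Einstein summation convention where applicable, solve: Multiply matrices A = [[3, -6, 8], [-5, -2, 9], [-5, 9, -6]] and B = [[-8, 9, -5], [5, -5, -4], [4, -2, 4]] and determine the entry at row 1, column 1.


(AB)_{ij} = sum_k A_{ik} B_{kj}.
For i=1, j=1:
A_{11} * B_{11} = 3 * -8 = -24
A_{12} * B_{21} = -6 * 5 = -30
A_{13} * B_{31} = 8 * 4 = 32
Sum = -24 + -30 + 32 = -22

-22


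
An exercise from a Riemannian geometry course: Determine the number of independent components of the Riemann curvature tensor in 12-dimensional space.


The Riemann tensor in d dimensions has d^2(d^2 - 1)/12 independent components.
d = 12, so d^2 = 144
d^2 - 1 = 143
d^2(d^2 - 1) = 144 * 143 = 20592
Divide by 12: 20592 / 12 = 1716

1716


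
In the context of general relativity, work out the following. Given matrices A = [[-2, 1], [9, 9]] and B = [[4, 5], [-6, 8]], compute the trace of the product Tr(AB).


Tr(AB) = sum_i (AB)_{ii} where (AB)_{ii} = sum_k A_{ik} B_{ki}.
(AB)_{11} = -2*4 + 1*-6 = -14
(AB)_{22} = 9*5 + 9*8 = 117
Tr(AB) = -14 + 117 = 103

103


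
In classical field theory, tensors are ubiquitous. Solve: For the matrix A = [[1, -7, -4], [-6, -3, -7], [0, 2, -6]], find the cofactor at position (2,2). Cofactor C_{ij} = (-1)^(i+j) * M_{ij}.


To find cofactor C_{22}, delete row 2 and column 2.
The resulting 2x2 submatrix is: [[1, -4], [0, -6]]
Minor M_{22} = 1*-6 - -4*0
  = -6 - 0 = -6
Sign = (-1)^(2+2) = (-1)^4 = 1
Cofactor C_{22} = 1 * -6 = -6

-6


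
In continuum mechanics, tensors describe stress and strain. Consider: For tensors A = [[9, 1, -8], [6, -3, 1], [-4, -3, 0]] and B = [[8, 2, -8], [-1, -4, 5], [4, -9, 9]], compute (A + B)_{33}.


Tensor addition is component-wise: (A + B)_{ij} = A_{ij} + B_{ij}.
A_{33} = 0
B_{33} = 9
(A + B)_{33} = 0 + 9 = 9

9


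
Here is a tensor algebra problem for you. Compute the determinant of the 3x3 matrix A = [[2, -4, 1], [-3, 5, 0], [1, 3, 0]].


Expanding along the first row, det(A) = a11*M_11 - a12*M_12 + a13*M_13, where M_1j is the (1,j) minor.
Minor M_11 = 5*0 - 0*3 = 0
Minor M_12 = -3*0 - 0*1 = 0
Minor M_13 = -3*3 - 5*1 = -14
det = 2*(0) - -4*(0) + 1*(-14)
    = 0 - 0 + -14
    = -14

-14


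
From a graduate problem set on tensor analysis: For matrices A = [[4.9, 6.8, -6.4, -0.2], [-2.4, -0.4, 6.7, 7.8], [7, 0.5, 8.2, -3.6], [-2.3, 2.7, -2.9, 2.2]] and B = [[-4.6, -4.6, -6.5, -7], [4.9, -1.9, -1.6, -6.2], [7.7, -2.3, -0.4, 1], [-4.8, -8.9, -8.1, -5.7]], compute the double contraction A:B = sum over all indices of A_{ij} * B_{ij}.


A:B = sum over all i,j of A_{ij} * B_{ij}.
Row 1: 4.9*-4.6=-22.54, 6.8*-4.6=-31.28, -6.4*-6.5=41.6, -0.2*-7=1.4 => row sum = -10.82
Row 2: -2.4*4.9=-11.76, -0.4*-1.9=0.76, 6.7*-1.6=-10.72, 7.8*-6.2=-48.36 => row sum = -70.08
Row 3: 7*7.7=53.9, 0.5*-2.3=-1.15, 8.2*-0.4=-3.28, -3.6*1=-3.6 => row sum = 45.87
Row 4: -2.3*-4.8=11.04, 2.7*-8.9=-24.03, -2.9*-8.1=23.49, 2.2*-5.7=-12.54 => row sum = -2.04
Total = -10.82 + -70.08 + 45.87 + -2.04 = -37.07

-37.07


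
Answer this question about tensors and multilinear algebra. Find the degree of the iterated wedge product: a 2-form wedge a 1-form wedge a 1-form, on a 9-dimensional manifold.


The degree of a wedge product is the sum of the degrees of the individual forms.
Degrees: 2, 1, 1
Total degree = 2 + 1 + 1 = 4

4


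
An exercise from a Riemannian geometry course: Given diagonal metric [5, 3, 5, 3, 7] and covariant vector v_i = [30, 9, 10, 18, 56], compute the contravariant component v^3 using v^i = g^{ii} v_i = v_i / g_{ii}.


To raise an index with a diagonal metric: v^i = v_i / g_{ii}.
For index 3: v_3 = 10, g_{33} = 5
v^3 = 10 / 5 = 2

2


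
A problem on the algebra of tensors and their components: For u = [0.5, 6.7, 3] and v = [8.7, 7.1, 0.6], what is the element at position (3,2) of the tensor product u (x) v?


The outer product entry T_{ij} = u_i * v_j.
We need i=3, j=2.
u_3 = 3, v_2 = 7.1
T_{3,2} = 3 * 7.1 = 21.3

21.3


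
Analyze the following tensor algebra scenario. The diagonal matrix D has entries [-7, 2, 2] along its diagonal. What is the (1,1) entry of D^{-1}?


For a diagonal matrix, the inverse has entries (D^{-1})_{ii} = 1/d_{ii}.
The diagonal entries are: d_{11} = -7, d_{22} = 2, d_{33} = 2
We need (D^{-1})_{11} = 1/d_{11} = 1/-7 = -1/7

-1/7


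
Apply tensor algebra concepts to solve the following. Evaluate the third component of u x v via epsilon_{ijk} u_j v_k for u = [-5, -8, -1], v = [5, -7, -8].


(u x v)_3 = sum_{j,k} epsilon_{3jk} u_j v_k. Only permutations of (1,2,3) contribute; the two non-zero terms are:
eps_{312} u_1 v_2 = 1 * -5 * -7 = 35
eps_{321} u_2 v_1 = -1 * -8 * 5 = 40
(u x v)_3 = 75

75


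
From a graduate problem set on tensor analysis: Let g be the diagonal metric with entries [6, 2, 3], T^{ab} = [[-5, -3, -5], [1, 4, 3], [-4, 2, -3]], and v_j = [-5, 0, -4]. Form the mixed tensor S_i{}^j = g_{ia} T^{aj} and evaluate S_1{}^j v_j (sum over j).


Step 1: lower the first index. For a diagonal metric, g_{ia} T^{aj} = g_{ii} T^{ij} (no sum on i).
g_{11} = 6
S_1{}^1 = 6 * T^{11} = 6 * -5 = -30
S_1{}^2 = 6 * T^{12} = 6 * -3 = -18
S_1{}^3 = 6 * T^{13} = 6 * -5 = -30
Step 2: contract S_1{}^j with v_j.
S_1{}^1 * v_1 = -30 * -5 = 150
S_1{}^2 * v_2 = -18 * 0 = 0
S_1{}^3 * v_3 = -30 * -4 = 120
Result = 150 + 0 + 120 = 270

270


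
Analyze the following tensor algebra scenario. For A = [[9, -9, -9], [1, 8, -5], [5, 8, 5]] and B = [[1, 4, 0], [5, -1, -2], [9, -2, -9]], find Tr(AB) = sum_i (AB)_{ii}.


Tr(AB) = sum_i (AB)_{ii} where (AB)_{ii} = sum_k A_{ik} B_{ki}.
(AB)_{11} = 9*1 + -9*5 + -9*9 = -117
(AB)_{22} = 1*4 + 8*-1 + -5*-2 = 6
(AB)_{33} = 5*0 + 8*-2 + 5*-9 = -61
Tr(AB) = -117 + 6 + -61 = -172

-172


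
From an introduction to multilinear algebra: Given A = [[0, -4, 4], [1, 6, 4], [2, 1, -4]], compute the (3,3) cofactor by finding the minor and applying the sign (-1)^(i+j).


To find cofactor C_{33}, delete row 3 and column 3.
The resulting 2x2 submatrix is: [[0, -4], [1, 6]]
Minor M_{33} = 0*6 - -4*1
  = 0 - -4 = 4
Sign = (-1)^(3+3) = (-1)^6 = 1
Cofactor C_{33} = 1 * 4 = 4

4


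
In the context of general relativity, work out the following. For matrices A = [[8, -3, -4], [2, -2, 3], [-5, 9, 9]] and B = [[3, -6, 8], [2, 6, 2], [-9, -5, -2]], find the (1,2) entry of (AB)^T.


(AB)^T_{ij} = (AB)_{ji} = sum_k A_{jk} B_{ki}.
For i=1, j=2 we need (AB)_{21}:
A_{21} * B_{11} = 2 * 3 = 6
A_{22} * B_{21} = -2 * 2 = -4
A_{23} * B_{31} = 3 * -9 = -27
Sum = 6 + -4 + -27 = -25

-25


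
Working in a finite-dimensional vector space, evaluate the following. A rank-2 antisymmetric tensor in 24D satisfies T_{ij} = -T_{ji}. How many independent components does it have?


An antisymmetric rank-2 tensor satisfies A_{ij} = -A_{ji}, so diagonal entries are zero.
The independent components are the upper-triangular entries: C(n, 2) = n(n-1)/2.
n = 24
C(24, 2) = 24 * 23 / 2 = 552 / 2 = 276

276


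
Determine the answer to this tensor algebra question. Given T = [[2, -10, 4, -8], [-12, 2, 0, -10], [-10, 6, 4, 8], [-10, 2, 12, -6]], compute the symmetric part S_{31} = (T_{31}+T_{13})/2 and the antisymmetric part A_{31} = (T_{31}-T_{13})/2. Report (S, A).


T_{31} = -10
T_{13} = 4
S_{31} = (-10 + 4)/2 = -6/2 = -3
A_{31} = (-10 - 4)/2 = -14/2 = -7
Check: S + A = -3 + -7 = -10 = T_{31}.

(-3, -7)


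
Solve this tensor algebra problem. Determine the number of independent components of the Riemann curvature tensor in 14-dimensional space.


The Riemann tensor in d dimensions has d^2(d^2 - 1)/12 independent components.
d = 14, so d^2 = 196
d^2 - 1 = 195
d^2(d^2 - 1) = 196 * 195 = 38220
Divide by 12: 38220 / 12 = 3185

3185


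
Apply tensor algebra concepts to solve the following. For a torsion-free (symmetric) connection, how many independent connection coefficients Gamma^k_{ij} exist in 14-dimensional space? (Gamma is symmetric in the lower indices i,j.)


Christoffel symbols Gamma^k_{ij} are symmetric in i,j, so there are d * d(d+1)/2 independent symbols.
d = 14
d(d+1)/2 = 14 * 15 / 2 = 105
Total = 14 * 105 = 1470

1470


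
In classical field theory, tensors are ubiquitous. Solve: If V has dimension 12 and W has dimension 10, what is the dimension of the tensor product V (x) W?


The dimension of a tensor product is the product of dimensions.
dim(V) = 12, dim(W) = 10
dim(V (x) W) = 12 * 10 = 120

120


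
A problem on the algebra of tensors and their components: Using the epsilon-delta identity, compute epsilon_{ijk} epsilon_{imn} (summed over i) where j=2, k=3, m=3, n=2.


Using the identity: epsilon_{ijk} epsilon_{imn} = delta_{jm} delta_{kn} - delta_{jn} delta_{km}.
delta_{23} = 0
delta_{32} = 0
delta_{22} = 1
delta_{33} = 1
Result = 0 * 0 - 1 * 1 = 0 - 1 = -1

-1


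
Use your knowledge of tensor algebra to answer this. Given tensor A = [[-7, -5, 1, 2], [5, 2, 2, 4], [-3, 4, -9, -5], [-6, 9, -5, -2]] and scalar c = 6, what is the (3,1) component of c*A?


Scalar multiplication: (cA)_{ij} = c * A_{ij}.
c = 6
A_{31} = -3
(cA)_{31} = 6 * -3 = -18

-18


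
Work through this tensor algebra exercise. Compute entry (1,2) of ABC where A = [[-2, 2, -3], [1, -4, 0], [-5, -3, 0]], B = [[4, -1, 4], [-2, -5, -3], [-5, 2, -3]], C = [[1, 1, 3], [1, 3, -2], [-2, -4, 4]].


(ABC)_{12} = sum_m (AB)_{1m} C_{m2}. First compute row 1 of AB.
(AB)_{11} = -2*4 + 2*-2 + -3*-5 = 3
(AB)_{12} = -2*-1 + 2*-5 + -3*2 = -14
(AB)_{13} = -2*4 + 2*-3 + -3*-3 = -5
Now contract with column 2 of C:
(AB)_{11} * C_{12} = 3 * 1 = 3
(AB)_{12} * C_{22} = -14 * 3 = -42
(AB)_{13} * C_{32} = -5 * -4 = 20
(ABC)_{12} = 3 + -42 + 20 = -19

-19


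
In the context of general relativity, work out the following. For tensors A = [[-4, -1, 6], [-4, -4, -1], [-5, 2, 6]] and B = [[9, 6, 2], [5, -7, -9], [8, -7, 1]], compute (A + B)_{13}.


Tensor addition is component-wise: (A + B)_{ij} = A_{ij} + B_{ij}.
A_{13} = 6
B_{13} = 2
(A + B)_{13} = 6 + 2 = 8

8


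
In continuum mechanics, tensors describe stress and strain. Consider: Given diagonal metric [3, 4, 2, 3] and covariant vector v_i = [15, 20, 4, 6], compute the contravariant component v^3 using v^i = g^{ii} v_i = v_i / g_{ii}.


To raise an index with a diagonal metric: v^i = v_i / g_{ii}.
For index 3: v_3 = 4, g_{33} = 2
v^3 = 4 / 2 = 2

2


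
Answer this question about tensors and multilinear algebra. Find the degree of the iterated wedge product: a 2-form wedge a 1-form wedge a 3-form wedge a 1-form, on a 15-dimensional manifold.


The degree of a wedge product is the sum of the degrees of the individual forms.
Degrees: 2, 1, 3, 1
Total degree = 2 + 1 + 3 + 1 = 7

7


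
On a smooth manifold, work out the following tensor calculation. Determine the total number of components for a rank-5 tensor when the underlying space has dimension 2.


The number of components of a rank-r tensor in d dimensions is d^r.
Here d = 2 and r = 5.
2^5 = 32

32


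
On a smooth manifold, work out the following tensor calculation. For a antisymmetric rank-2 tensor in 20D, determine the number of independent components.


A antisymmetric rank-2 tensor in d dimensions has d(d-1)/2 independent components.
d = 20
d(d-1)/2 = 20 * 19 / 2 = 380 / 2 = 190

190


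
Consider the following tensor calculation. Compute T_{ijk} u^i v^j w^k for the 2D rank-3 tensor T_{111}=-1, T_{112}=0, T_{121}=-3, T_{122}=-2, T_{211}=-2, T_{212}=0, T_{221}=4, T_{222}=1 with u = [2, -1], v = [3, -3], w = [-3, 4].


S = sum over i,j,k of T_{ijk} u_i v_j w_k. Expanding all 8 terms:
T_{111}*u_1*v_1*w_1 = -1*2*3*-3 = 18  (running total: 18)
T_{112}*u_1*v_1*w_2 = 0*2*3*4 = 0  (running total: 18)
T_{121}*u_1*v_2*w_1 = -3*2*-3*-3 = -54  (running total: -36)
T_{122}*u_1*v_2*w_2 = -2*2*-3*4 = 48  (running total: 12)
T_{211}*u_2*v_1*w_1 = -2*-1*3*-3 = -18  (running total: -6)
T_{212}*u_2*v_1*w_2 = 0*-1*3*4 = 0  (running total: -6)
T_{221}*u_2*v_2*w_1 = 4*-1*-3*-3 = -36  (running total: -42)
T_{222}*u_2*v_2*w_2 = 1*-1*-3*4 = 12  (running total: -30)
S = -30

-30


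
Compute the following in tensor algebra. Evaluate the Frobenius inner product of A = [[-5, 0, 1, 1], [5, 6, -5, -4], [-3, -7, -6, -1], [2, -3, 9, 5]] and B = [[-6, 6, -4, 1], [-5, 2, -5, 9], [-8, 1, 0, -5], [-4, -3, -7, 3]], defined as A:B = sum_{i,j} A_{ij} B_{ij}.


A:B = sum over all i,j of A_{ij} * B_{ij}.
Row 1: -5*-6=30, 0*6=0, 1*-4=-4, 1*1=1 => row sum = 27
Row 2: 5*-5=-25, 6*2=12, -5*-5=25, -4*9=-36 => row sum = -24
Row 3: -3*-8=24, -7*1=-7, -6*0=0, -1*-5=5 => row sum = 22
Row 4: 2*-4=-8, -3*-3=9, 9*-7=-63, 5*3=15 => row sum = -47
Total = 27 + -24 + 22 + -47 = -22

-22


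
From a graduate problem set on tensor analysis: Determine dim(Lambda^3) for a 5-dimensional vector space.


The dimension of the space of p-forms on an n-dimensional space is C(n, p).
n = 5, p = 3
C(5, 3) = 5! / (3! * 2!) = 10

10
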